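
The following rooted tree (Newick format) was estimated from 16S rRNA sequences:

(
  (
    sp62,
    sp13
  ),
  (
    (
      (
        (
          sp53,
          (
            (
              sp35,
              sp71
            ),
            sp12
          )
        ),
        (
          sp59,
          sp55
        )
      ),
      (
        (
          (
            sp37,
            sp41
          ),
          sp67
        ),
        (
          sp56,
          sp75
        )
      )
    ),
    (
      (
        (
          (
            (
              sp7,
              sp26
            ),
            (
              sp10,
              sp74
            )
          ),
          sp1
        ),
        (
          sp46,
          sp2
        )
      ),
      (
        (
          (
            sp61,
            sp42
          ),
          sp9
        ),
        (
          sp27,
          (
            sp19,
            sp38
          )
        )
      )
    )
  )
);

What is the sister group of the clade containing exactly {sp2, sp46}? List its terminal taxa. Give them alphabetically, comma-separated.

The clade containing exactly {sp2, sp46} attaches to the tree at the node subtending ((((sp7,sp26),(sp10,sp74)),sp1),(sp46,sp2)).
The other lineage descending from that same node — the sister group — is (((sp7,sp26),(sp10,sp74)),sp1); its 5 tips in alphabetical order are the answer.

sp1, sp10, sp26, sp7, sp74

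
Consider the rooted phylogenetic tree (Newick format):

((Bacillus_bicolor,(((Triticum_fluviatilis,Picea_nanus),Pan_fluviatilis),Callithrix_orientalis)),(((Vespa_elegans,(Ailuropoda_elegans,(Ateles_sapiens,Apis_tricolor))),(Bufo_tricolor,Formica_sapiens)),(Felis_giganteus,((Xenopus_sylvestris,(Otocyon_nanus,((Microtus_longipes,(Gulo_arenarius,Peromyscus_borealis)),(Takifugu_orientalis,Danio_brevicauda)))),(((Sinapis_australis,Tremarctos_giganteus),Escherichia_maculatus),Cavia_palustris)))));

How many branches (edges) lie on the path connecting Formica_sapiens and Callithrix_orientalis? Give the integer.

7

The MRCA of Formica_sapiens and Callithrix_orientalis is the root of the tree.
From Formica_sapiens up to that node: 4 branches. From Callithrix_orientalis up to the same node: 3 branches. Total: 4 + 3 = 7.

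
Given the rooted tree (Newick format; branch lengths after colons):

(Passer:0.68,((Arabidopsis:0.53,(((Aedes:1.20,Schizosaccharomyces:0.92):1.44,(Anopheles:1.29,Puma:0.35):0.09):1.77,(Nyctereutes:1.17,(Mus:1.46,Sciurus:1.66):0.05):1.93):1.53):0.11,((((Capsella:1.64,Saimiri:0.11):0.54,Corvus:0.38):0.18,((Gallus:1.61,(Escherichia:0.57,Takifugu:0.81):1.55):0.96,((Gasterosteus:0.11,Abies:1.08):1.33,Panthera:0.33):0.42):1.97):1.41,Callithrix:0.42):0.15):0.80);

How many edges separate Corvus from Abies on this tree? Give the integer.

6

The MRCA of Corvus and Abies is the node subtending (((Capsella,Saimiri),Corvus),((Gallus,(Escherichia,Takifugu)),((Gasterosteus,Abies),Panthera))).
From Corvus up to that node: 2 branches. From Abies up to the same node: 4 branches. Total: 2 + 4 = 6.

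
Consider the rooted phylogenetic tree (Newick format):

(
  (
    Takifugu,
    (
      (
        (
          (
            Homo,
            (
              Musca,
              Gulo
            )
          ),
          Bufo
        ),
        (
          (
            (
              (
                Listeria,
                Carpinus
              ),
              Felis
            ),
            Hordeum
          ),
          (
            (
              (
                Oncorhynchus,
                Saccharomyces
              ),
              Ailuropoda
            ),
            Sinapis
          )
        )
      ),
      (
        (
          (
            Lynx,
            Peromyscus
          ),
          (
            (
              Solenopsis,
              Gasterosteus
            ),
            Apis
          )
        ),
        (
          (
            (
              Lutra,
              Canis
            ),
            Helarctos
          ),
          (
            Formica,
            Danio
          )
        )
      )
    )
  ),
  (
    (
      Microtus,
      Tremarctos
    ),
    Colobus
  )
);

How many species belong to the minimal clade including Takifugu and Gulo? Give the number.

The MRCA of Takifugu and Gulo is the node subtending (Takifugu,((((Homo,(Musca,Gulo)),Bufo),((((Listeria,Carpinus),Felis),Hordeum),(((Oncorhynchus,Saccharomyces),Ailuropoda),Sinapis))),(((Lynx,Peromyscus),((Solenopsis,Gasterosteus),Apis)),(((Lutra,Canis),Helarctos),(Formica,Danio))))).
That clade contains 23 terminal taxa: Ailuropoda, Apis, Bufo, Canis, Carpinus, Danio, Felis, Formica, Gasterosteus, Gulo, Helarctos, Homo, Hordeum, Listeria, Lutra, Lynx, Musca, Oncorhynchus, Peromyscus, Saccharomyces, Sinapis, Solenopsis, Takifugu.

23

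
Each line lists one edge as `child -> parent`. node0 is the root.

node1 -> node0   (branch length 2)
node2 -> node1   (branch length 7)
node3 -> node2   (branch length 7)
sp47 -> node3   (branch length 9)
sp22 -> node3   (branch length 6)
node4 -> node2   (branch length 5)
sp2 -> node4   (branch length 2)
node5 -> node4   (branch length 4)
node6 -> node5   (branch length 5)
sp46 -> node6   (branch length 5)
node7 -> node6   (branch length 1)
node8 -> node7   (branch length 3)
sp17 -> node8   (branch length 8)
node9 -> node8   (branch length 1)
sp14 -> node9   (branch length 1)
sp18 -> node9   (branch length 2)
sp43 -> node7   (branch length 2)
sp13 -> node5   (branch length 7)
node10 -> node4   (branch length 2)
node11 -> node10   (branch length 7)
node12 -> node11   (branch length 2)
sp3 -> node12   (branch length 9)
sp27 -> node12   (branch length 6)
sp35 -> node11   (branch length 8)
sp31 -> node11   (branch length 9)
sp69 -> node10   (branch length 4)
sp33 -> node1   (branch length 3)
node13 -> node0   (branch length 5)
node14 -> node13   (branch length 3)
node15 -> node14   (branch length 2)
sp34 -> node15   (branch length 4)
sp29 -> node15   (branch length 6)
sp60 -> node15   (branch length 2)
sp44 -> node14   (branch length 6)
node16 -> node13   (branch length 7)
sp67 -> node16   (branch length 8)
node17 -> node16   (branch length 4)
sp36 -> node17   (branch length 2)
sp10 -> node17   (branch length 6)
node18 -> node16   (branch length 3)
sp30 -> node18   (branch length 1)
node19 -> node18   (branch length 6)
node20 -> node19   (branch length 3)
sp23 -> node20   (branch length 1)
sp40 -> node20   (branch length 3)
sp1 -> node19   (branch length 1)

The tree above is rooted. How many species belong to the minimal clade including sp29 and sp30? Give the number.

The MRCA of sp29 and sp30 is the node subtending (((sp34,sp29,sp60),sp44),(sp67,(sp36,sp10),(sp30,((sp23,sp40),sp1)))).
That clade contains 11 terminal taxa: sp1, sp10, sp23, sp29, sp30, sp34, sp36, sp40, sp44, sp60, sp67.

11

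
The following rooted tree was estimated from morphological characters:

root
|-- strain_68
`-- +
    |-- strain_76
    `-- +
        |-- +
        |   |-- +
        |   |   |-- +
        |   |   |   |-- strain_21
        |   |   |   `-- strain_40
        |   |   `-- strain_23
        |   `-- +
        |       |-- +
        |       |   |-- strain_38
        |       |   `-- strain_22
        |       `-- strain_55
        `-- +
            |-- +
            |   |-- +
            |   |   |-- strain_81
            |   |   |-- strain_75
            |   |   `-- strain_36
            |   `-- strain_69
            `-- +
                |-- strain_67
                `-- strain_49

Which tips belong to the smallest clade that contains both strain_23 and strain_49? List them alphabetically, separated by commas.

strain_21, strain_22, strain_23, strain_36, strain_38, strain_40, strain_49, strain_55, strain_67, strain_69, strain_75, strain_81

Tracing strain_23: it sits inside ((strain_21,strain_40),strain_23).
Tracing strain_49: it sits inside (strain_67,strain_49).
The smallest clade enclosing both is ((((strain_21,strain_40),strain_23),((strain_38,strain_22),strain_55)),(((strain_81,strain_75,strain_36),strain_69),(strain_67,strain_49))); the answer is its 12 terminal taxa in alphabetical order.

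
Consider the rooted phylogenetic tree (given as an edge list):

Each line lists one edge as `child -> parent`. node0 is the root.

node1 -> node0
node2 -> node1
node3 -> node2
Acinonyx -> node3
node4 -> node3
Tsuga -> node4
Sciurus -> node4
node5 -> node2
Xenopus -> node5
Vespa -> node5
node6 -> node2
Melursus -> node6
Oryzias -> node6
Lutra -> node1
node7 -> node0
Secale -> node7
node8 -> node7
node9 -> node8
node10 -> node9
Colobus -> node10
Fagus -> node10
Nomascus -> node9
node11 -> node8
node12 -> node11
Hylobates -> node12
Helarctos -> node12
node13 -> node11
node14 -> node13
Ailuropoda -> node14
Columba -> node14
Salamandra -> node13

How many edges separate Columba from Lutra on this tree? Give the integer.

The MRCA of Columba and Lutra is the root of the tree.
From Columba up to that node: 6 branches. From Lutra up to the same node: 2 branches. Total: 6 + 2 = 8.

8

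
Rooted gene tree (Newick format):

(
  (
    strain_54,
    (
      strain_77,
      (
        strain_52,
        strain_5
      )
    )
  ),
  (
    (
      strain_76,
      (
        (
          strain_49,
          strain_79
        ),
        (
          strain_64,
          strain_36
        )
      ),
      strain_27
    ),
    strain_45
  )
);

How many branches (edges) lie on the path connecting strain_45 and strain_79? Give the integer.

The MRCA of strain_45 and strain_79 is the node subtending ((strain_76,((strain_49,strain_79),(strain_64,strain_36)),strain_27),strain_45).
From strain_45 up to that node: 1 branch. From strain_79 up to the same node: 4 branches. Total: 1 + 4 = 5.

5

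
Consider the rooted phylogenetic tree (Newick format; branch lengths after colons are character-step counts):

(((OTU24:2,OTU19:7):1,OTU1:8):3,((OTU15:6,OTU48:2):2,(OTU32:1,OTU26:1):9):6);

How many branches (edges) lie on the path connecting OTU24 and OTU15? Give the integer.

The MRCA of OTU24 and OTU15 is the root of the tree.
From OTU24 up to that node: 3 branches. From OTU15 up to the same node: 3 branches. Total: 3 + 3 = 6.

6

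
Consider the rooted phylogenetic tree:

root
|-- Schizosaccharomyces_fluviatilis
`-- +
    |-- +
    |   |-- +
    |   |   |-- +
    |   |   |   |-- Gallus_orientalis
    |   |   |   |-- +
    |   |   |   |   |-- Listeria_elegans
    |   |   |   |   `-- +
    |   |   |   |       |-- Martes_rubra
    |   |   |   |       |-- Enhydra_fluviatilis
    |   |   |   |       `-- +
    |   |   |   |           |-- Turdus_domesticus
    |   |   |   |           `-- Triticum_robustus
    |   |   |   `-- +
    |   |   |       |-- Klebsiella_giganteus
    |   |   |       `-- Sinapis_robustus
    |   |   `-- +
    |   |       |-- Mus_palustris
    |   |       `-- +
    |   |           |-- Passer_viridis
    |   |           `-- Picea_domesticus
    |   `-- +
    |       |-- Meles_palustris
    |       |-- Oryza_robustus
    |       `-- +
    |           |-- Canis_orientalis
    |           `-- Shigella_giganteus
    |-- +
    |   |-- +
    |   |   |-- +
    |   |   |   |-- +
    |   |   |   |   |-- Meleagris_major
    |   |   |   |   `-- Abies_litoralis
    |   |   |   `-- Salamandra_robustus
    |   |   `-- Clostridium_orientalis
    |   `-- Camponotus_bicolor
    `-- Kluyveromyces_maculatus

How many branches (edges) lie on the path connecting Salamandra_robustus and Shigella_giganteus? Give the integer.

The MRCA of Salamandra_robustus and Shigella_giganteus is the node subtending ((((Gallus_orientalis,(Listeria_elegans,(Martes_rubra,Enhydra_fluviatilis,(Turdus_domesticus,Triticum_robustus))),(Klebsiella_giganteus,Sinapis_robustus)),(Mus_palustris,(Passer_viridis,Picea_domesticus))),(Meles_palustris,Oryza_robustus,(Canis_orientalis,Shigella_giganteus))),((((Meleagris_major,Abies_litoralis),Salamandra_robustus),Clostridium_orientalis),Camponotus_bicolor),Kluyveromyces_maculatus).
From Salamandra_robustus up to that node: 4 branches. From Shigella_giganteus up to the same node: 4 branches. Total: 4 + 4 = 8.

8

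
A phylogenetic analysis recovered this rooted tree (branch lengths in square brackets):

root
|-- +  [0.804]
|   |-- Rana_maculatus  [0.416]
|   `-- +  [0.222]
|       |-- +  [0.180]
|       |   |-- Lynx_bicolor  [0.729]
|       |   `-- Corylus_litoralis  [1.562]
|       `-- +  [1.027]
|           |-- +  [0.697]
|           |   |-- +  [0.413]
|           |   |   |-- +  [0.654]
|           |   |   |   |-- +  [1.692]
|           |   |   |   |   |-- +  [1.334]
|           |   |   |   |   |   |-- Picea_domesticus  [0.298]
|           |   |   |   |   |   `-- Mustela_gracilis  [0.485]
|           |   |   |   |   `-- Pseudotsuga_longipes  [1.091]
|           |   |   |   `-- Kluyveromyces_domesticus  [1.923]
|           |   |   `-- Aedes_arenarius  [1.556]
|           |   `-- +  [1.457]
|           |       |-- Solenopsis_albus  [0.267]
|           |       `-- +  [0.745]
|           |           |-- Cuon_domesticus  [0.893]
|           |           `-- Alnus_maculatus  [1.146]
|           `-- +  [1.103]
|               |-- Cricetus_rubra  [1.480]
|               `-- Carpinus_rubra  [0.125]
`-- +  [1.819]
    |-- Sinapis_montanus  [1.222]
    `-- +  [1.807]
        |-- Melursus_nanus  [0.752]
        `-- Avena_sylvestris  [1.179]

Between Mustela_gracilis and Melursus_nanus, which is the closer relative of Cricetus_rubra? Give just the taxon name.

The MRCA of Cricetus_rubra and Mustela_gracilis subtends ((((((Picea_domesticus,Mustela_gracilis),Pseudotsuga_longipes),Kluyveromyces_domesticus),Aedes_arenarius),(Solenopsis_albus,(Cuon_domesticus,Alnus_maculatus))),(Cricetus_rubra,Carpinus_rubra)) (10 taxa).
The MRCA of Cricetus_rubra and Melursus_nanus is the root, subtending the entire tree (16 taxa).
The first is nested inside the second, so Cricetus_rubra shares a more recent common ancestor with Mustela_gracilis.

Mustela_gracilis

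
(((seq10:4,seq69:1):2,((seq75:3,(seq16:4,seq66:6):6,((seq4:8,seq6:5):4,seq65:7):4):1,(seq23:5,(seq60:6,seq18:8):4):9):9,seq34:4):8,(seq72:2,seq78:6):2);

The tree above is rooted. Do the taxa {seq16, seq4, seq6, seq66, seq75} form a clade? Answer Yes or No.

No

The MRCA of the listed taxa subtends (seq75,(seq16,seq66),((seq4,seq6),seq65)).
That clade also contains seq65, which is not in the proposed group, so the group is not monophyletic.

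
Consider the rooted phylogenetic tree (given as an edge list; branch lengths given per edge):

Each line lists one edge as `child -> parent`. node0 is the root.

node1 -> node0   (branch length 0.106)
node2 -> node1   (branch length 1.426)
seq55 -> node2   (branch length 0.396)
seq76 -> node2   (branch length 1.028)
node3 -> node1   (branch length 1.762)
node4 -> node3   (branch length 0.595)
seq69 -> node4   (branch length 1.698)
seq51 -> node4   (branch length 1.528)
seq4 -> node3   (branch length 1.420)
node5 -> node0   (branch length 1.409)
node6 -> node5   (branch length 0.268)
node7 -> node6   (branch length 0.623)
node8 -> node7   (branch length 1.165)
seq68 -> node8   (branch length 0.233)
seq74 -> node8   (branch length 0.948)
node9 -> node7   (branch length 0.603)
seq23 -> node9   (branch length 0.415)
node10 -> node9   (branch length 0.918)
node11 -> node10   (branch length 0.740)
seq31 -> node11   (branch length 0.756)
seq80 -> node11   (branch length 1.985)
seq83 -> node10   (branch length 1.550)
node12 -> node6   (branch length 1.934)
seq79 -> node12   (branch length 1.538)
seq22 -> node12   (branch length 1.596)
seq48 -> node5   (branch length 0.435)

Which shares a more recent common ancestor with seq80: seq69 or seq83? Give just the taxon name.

seq83

The MRCA of seq80 and seq83 subtends ((seq31,seq80),seq83) (3 taxa).
The MRCA of seq80 and seq69 is the root, subtending the entire tree (14 taxa).
The first is nested inside the second, so seq80 shares a more recent common ancestor with seq83.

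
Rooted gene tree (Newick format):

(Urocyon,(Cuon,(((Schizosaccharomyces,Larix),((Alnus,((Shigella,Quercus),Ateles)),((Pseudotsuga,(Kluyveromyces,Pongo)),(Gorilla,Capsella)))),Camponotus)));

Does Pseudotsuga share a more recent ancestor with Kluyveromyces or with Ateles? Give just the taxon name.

The MRCA of Pseudotsuga and Kluyveromyces subtends (Pseudotsuga,(Kluyveromyces,Pongo)) (3 taxa).
The MRCA of Pseudotsuga and Ateles subtends ((Alnus,((Shigella,Quercus),Ateles)),((Pseudotsuga,(Kluyveromyces,Pongo)),(Gorilla,Capsella))) (9 taxa).
The first is nested inside the second, so Pseudotsuga shares a more recent common ancestor with Kluyveromyces.

Kluyveromyces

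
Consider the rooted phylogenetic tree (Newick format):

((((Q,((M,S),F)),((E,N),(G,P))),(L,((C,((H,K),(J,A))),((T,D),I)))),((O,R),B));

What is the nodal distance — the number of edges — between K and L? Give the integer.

The MRCA of K and L is the node subtending (L,((C,((H,K),(J,A))),((T,D),I))).
From K up to that node: 5 branches. From L up to the same node: 1 branch. Total: 5 + 1 = 6.

6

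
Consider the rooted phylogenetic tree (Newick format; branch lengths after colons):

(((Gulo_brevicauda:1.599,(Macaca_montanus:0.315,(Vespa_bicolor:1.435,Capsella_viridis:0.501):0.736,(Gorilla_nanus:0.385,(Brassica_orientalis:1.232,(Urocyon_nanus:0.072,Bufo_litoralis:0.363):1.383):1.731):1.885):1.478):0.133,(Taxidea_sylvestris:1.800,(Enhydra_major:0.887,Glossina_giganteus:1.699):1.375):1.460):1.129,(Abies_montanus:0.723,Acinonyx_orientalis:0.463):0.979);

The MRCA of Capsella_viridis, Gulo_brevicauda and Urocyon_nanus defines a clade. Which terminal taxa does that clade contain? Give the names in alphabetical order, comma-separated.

Tracing Capsella_viridis: it sits inside (Vespa_bicolor,Capsella_viridis).
Tracing Gulo_brevicauda: it sits inside (Gulo_brevicauda,(Macaca_montanus,(Vespa_bicolor,Capsella_viridis),(Gorilla_nanus,(Brassica_orientalis,(Urocyon_nanus,Bufo_litoralis))))).
Tracing Urocyon_nanus: it sits inside (Urocyon_nanus,Bufo_litoralis).
The smallest clade enclosing all 3 is (Gulo_brevicauda,(Macaca_montanus,(Vespa_bicolor,Capsella_viridis),(Gorilla_nanus,(Brassica_orientalis,(Urocyon_nanus,Bufo_litoralis))))); the answer is its 8 terminal taxa in alphabetical order.

Brassica_orientalis, Bufo_litoralis, Capsella_viridis, Gorilla_nanus, Gulo_brevicauda, Macaca_montanus, Urocyon_nanus, Vespa_bicolor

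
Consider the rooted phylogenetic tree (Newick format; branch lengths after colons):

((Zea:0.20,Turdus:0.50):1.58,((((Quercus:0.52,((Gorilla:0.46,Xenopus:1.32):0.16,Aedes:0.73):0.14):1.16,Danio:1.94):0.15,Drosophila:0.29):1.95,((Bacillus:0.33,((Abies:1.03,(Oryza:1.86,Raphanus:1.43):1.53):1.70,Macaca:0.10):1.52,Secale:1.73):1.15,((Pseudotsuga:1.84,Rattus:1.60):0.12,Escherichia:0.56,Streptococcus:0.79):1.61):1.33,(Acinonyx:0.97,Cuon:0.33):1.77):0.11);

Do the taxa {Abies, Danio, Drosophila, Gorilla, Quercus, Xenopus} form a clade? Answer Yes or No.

The MRCA of the listed taxa subtends ((((Quercus,((Gorilla,Xenopus),Aedes)),Danio),Drosophila),((Bacillus,((Abies,(Oryza,Raphanus)),Macaca),Secale),((Pseudotsuga,Rattus),Escherichia,Streptococcus)),(Acinonyx,Cuon)).
That clade also contains Acinonyx, Aedes, Bacillus, Cuon, Escherichia, Macaca, Oryza, Pseudotsuga, Raphanus, Rattus, Secale, Streptococcus, which are not in the proposed group, so the group is not monophyletic.

No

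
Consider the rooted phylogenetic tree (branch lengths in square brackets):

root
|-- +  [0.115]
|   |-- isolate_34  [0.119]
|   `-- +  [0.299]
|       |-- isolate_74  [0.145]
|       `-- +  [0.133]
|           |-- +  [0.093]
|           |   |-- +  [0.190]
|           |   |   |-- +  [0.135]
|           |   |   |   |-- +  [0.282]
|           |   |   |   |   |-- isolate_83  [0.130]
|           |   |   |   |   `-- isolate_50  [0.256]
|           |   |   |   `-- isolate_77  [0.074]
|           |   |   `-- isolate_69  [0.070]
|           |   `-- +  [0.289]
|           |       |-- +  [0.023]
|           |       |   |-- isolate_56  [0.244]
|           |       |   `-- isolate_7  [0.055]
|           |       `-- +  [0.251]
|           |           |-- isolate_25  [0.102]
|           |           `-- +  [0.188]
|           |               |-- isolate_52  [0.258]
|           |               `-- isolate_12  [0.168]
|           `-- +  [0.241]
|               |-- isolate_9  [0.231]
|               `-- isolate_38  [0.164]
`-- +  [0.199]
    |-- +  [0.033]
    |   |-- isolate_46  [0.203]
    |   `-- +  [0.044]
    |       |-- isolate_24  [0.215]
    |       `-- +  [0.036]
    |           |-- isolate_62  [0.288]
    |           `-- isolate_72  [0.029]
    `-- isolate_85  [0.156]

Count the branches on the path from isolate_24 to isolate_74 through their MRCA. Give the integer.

7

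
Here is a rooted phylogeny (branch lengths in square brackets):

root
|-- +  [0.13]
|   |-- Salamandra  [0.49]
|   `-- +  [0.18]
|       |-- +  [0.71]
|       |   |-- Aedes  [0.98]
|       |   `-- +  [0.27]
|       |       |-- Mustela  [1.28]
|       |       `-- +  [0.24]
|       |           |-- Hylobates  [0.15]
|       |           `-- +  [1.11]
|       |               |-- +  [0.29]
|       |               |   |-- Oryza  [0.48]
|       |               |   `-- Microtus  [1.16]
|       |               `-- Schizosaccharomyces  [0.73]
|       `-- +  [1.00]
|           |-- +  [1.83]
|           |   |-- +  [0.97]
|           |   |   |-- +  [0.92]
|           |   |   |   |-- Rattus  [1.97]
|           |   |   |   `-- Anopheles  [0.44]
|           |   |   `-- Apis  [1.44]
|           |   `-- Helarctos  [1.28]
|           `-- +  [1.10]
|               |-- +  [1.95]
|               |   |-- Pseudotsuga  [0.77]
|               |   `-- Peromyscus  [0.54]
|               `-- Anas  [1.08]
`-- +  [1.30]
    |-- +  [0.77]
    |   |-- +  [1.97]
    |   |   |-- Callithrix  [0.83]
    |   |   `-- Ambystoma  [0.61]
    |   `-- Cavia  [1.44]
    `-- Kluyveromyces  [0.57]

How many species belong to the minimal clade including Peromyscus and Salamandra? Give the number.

The MRCA of Peromyscus and Salamandra is the node subtending (Salamandra,((Aedes,(Mustela,(Hylobates,((Oryza,Microtus),Schizosaccharomyces)))),((((Rattus,Anopheles),Apis),Helarctos),((Pseudotsuga,Peromyscus),Anas)))).
That clade contains 14 terminal taxa: Aedes, Anas, Anopheles, Apis, Helarctos, Hylobates, Microtus, Mustela, Oryza, Peromyscus, Pseudotsuga, Rattus, Salamandra, Schizosaccharomyces.

14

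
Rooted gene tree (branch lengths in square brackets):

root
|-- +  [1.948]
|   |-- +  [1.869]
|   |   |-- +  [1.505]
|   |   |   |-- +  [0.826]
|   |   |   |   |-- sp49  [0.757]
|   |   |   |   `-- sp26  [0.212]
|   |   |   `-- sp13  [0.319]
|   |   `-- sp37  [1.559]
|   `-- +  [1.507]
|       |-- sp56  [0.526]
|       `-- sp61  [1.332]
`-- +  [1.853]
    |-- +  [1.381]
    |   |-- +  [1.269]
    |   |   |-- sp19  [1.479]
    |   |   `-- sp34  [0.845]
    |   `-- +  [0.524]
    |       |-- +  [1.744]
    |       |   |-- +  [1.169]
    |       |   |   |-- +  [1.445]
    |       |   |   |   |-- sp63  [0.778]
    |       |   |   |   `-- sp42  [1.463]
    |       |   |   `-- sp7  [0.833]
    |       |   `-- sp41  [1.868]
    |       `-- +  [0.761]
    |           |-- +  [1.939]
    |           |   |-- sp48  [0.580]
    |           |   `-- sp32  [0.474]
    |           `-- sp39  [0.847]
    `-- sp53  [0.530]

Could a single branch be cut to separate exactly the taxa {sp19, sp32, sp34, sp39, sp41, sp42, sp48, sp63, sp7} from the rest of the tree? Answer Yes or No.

Yes

The most recent common ancestor of these taxa subtends ((sp19,sp34),((((sp63,sp42),sp7),sp41),((sp48,sp32),sp39))).
That clade has exactly 9 tips — every listed taxon and nothing else — so the group is monophyletic.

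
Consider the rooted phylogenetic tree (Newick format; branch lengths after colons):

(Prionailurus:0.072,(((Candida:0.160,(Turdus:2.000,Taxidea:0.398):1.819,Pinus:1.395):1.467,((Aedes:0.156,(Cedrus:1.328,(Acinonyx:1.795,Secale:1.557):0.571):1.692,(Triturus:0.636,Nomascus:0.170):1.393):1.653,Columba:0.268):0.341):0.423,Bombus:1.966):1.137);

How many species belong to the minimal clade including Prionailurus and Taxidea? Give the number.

13

The MRCA of Prionailurus and Taxidea is the root, so the clade is the entire tree.
That clade contains 13 terminal taxa: Acinonyx, Aedes, Bombus, Candida, Cedrus, Columba, Nomascus, Pinus, Prionailurus, Secale, Taxidea, Triturus, Turdus.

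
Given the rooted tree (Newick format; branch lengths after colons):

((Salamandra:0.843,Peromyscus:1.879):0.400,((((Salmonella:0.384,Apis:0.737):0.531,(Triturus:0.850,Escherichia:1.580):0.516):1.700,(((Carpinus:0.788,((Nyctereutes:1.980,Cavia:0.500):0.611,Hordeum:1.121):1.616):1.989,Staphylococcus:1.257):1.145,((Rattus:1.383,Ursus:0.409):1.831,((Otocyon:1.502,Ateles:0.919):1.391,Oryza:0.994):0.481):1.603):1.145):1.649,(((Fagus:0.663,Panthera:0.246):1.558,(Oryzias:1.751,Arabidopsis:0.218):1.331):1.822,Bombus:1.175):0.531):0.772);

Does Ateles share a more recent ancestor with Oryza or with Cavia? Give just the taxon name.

Oryza

The MRCA of Ateles and Oryza subtends ((Otocyon,Ateles),Oryza) (3 taxa).
The MRCA of Ateles and Cavia subtends (((Carpinus,((Nyctereutes,Cavia),Hordeum)),Staphylococcus),((Rattus,Ursus),((Otocyon,Ateles),Oryza))) (10 taxa).
The first is nested inside the second, so Ateles shares a more recent common ancestor with Oryza.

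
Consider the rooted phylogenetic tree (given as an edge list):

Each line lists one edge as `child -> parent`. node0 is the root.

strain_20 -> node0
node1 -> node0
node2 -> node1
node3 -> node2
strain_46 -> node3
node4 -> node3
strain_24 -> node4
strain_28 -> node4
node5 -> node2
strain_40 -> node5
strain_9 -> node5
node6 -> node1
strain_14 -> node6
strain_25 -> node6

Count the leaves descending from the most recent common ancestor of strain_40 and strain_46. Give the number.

The MRCA of strain_40 and strain_46 is the node subtending ((strain_46,(strain_24,strain_28)),(strain_40,strain_9)).
That clade contains 5 terminal taxa: strain_24, strain_28, strain_40, strain_46, strain_9.

5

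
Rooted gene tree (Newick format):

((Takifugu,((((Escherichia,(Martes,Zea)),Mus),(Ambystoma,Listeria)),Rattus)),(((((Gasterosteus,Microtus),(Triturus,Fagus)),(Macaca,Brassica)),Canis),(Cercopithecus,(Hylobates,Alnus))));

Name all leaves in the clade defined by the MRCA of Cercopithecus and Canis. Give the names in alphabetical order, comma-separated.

Tracing Cercopithecus: it sits inside (Cercopithecus,(Hylobates,Alnus)).
Tracing Canis: it sits inside ((((Gasterosteus,Microtus),(Triturus,Fagus)),(Macaca,Brassica)),Canis).
The smallest clade enclosing both is (((((Gasterosteus,Microtus),(Triturus,Fagus)),(Macaca,Brassica)),Canis),(Cercopithecus,(Hylobates,Alnus))); the answer is its 10 terminal taxa in alphabetical order.

Alnus, Brassica, Canis, Cercopithecus, Fagus, Gasterosteus, Hylobates, Macaca, Microtus, Triturus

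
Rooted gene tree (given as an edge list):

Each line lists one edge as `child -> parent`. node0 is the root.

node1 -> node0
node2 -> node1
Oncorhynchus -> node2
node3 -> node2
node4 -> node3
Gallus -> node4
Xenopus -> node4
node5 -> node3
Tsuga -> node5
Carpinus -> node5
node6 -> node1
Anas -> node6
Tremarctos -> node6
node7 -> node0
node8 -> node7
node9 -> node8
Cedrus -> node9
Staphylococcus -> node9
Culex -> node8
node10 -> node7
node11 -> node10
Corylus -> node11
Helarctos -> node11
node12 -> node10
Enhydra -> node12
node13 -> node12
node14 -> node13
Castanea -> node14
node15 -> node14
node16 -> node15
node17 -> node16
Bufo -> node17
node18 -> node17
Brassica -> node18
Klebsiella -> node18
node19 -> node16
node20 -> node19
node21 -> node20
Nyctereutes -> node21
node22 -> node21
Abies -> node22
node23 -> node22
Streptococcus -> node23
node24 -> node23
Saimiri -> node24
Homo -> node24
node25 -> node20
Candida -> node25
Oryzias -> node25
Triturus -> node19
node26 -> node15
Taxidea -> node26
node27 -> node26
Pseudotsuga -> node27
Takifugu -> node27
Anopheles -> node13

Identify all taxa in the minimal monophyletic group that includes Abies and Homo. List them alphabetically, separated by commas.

Tracing Abies: it sits inside (Abies,(Streptococcus,(Saimiri,Homo))).
Tracing Homo: it sits inside (Saimiri,Homo).
The smallest clade enclosing both is (Abies,(Streptococcus,(Saimiri,Homo))); the answer is its 4 terminal taxa in alphabetical order.

Abies, Homo, Saimiri, Streptococcus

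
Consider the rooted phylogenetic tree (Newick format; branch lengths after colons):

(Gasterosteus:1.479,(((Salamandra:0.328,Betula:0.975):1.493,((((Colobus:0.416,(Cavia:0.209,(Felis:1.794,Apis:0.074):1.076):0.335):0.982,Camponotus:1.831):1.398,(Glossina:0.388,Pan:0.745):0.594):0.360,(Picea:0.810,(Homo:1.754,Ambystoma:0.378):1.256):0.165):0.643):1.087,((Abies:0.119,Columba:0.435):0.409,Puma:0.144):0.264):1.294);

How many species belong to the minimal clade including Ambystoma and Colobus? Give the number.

The MRCA of Ambystoma and Colobus is the node subtending ((((Colobus,(Cavia,(Felis,Apis))),Camponotus),(Glossina,Pan)),(Picea,(Homo,Ambystoma))).
That clade contains 10 terminal taxa: Ambystoma, Apis, Camponotus, Cavia, Colobus, Felis, Glossina, Homo, Pan, Picea.

10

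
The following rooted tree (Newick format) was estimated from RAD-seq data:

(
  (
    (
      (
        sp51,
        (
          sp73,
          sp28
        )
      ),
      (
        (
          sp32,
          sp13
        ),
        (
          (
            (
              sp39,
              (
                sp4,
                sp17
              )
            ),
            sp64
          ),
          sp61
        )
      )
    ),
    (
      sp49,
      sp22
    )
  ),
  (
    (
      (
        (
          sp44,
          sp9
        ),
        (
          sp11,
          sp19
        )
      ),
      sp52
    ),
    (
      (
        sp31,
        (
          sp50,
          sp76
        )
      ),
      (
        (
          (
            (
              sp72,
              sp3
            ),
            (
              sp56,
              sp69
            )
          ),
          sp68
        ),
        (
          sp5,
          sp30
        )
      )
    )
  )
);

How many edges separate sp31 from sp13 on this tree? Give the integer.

The MRCA of sp31 and sp13 is the root of the tree.
From sp31 up to that node: 4 branches. From sp13 up to the same node: 5 branches. Total: 4 + 5 = 9.

9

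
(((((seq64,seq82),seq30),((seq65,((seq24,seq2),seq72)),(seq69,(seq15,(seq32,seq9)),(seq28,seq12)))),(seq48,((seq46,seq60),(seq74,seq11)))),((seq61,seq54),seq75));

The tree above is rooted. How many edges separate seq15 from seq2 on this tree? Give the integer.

7

The MRCA of seq15 and seq2 is the node subtending ((seq65,((seq24,seq2),seq72)),(seq69,(seq15,(seq32,seq9)),(seq28,seq12))).
From seq15 up to that node: 3 branches. From seq2 up to the same node: 4 branches. Total: 3 + 4 = 7.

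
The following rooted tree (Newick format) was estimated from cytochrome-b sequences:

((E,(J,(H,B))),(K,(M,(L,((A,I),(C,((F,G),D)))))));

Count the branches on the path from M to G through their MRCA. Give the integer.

7

The MRCA of M and G is the node subtending (M,(L,((A,I),(C,((F,G),D))))).
From M up to that node: 1 branch. From G up to the same node: 6 branches. Total: 1 + 6 = 7.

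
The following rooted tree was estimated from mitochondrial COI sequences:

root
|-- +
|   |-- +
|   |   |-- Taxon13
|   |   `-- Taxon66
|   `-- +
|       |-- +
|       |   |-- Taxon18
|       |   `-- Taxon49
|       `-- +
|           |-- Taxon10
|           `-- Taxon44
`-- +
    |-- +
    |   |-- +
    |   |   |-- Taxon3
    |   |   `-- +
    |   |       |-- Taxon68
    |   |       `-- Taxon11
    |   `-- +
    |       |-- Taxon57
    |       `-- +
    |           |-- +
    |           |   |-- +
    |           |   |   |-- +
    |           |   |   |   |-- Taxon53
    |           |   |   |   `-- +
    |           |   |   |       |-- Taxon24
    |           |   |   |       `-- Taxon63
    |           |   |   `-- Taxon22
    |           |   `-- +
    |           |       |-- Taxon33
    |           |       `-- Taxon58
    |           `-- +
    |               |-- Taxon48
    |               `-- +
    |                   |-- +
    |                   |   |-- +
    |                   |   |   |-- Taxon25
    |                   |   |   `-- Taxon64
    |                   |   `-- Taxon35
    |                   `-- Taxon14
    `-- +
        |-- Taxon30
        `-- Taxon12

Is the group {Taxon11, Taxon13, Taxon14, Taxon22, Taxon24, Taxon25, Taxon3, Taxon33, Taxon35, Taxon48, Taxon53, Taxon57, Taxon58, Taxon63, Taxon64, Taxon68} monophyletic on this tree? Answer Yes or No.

The MRCA of the listed taxa is the root, so the smallest clade containing them is the whole tree.
That clade also contains Taxon10, Taxon12, Taxon18, Taxon30, Taxon44, Taxon49, Taxon66, which are not in the proposed group, so the group is not monophyletic.

No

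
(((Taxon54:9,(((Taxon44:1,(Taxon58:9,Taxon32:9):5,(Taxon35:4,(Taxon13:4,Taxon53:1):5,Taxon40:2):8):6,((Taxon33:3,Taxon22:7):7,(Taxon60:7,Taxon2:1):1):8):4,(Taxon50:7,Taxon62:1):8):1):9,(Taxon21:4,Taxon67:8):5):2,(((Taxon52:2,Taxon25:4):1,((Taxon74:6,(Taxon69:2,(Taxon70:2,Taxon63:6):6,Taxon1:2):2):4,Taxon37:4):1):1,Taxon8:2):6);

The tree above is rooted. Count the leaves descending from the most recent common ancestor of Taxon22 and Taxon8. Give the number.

25

The MRCA of Taxon22 and Taxon8 is the root, so the clade is the entire tree.
That clade contains 25 terminal taxa: Taxon1, Taxon13, Taxon2, Taxon21, Taxon22, Taxon25, Taxon32, Taxon33, Taxon35, Taxon37, Taxon40, Taxon44, Taxon50, Taxon52, Taxon53, Taxon54, Taxon58, Taxon60, Taxon62, Taxon63, Taxon67, Taxon69, Taxon70, Taxon74, Taxon8.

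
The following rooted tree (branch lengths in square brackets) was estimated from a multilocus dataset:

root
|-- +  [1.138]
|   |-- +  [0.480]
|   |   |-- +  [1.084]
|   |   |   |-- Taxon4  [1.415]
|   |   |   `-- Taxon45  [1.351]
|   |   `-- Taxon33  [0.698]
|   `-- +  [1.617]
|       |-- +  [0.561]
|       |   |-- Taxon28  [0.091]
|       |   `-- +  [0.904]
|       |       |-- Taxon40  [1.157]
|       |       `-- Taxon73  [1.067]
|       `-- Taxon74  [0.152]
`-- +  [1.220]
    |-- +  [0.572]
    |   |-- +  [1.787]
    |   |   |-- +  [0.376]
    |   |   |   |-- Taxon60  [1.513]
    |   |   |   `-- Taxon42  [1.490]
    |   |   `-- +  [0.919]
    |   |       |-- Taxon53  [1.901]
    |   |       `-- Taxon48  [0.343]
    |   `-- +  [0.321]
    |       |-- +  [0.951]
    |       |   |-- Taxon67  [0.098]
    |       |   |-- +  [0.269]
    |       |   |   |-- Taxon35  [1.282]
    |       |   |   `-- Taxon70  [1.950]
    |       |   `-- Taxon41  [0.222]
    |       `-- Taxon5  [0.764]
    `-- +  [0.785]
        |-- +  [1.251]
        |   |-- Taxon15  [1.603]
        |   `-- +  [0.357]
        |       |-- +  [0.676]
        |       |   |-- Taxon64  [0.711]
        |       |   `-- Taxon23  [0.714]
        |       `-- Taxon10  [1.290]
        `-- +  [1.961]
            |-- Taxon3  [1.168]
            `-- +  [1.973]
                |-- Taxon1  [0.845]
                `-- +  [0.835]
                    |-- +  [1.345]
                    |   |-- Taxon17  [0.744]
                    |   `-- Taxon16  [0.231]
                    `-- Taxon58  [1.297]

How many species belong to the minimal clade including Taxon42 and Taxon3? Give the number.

The MRCA of Taxon42 and Taxon3 is the node subtending ((((Taxon60,Taxon42),(Taxon53,Taxon48)),((Taxon67,(Taxon35,Taxon70),Taxon41),Taxon5)),((Taxon15,((Taxon64,Taxon23),Taxon10)),(Taxon3,(Taxon1,((Taxon17,Taxon16),Taxon58))))).
That clade contains 18 terminal taxa: Taxon1, Taxon10, Taxon15, Taxon16, Taxon17, Taxon23, Taxon3, Taxon35, Taxon41, Taxon42, Taxon48, Taxon5, Taxon53, Taxon58, Taxon60, Taxon64, Taxon67, Taxon70.

18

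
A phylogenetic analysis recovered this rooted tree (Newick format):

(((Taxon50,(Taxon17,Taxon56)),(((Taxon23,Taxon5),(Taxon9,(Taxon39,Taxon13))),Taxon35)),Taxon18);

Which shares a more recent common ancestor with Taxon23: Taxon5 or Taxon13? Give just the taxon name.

Taxon5

The MRCA of Taxon23 and Taxon5 subtends (Taxon23,Taxon5) (2 taxa).
The MRCA of Taxon23 and Taxon13 subtends ((Taxon23,Taxon5),(Taxon9,(Taxon39,Taxon13))) (5 taxa).
The first is nested inside the second, so Taxon23 shares a more recent common ancestor with Taxon5.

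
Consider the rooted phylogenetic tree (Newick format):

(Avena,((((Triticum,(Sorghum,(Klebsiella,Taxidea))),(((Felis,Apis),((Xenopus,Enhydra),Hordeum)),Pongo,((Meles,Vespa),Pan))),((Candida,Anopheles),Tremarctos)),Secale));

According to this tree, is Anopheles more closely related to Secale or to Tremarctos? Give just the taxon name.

Tremarctos

The MRCA of Anopheles and Tremarctos subtends ((Candida,Anopheles),Tremarctos) (3 taxa).
The MRCA of Anopheles and Secale subtends ((((Triticum,(Sorghum,(Klebsiella,Taxidea))),(((Felis,Apis),((Xenopus,Enhydra),Hordeum)),Pongo,((Meles,Vespa),Pan))),((Candida,Anopheles),Tremarctos)),Secale) (17 taxa).
The first is nested inside the second, so Anopheles shares a more recent common ancestor with Tremarctos.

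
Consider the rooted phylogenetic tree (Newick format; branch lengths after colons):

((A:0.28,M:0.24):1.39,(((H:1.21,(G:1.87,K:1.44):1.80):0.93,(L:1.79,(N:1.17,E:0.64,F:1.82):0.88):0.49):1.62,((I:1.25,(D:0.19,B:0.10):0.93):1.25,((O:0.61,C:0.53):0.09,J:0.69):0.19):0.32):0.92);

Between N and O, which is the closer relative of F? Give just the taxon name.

N

The MRCA of F and N subtends (N,E,F) (3 taxa).
The MRCA of F and O subtends (((H,(G,K)),(L,(N,E,F))),((I,(D,B)),((O,C),J))) (13 taxa).
The first is nested inside the second, so F shares a more recent common ancestor with N.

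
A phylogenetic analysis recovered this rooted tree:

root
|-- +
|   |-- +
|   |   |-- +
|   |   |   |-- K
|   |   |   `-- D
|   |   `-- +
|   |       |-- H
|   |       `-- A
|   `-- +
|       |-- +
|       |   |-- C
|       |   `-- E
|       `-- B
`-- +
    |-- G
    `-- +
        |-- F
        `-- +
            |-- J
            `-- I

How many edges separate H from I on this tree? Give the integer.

8

The MRCA of H and I is the root of the tree.
From H up to that node: 4 branches. From I up to the same node: 4 branches. Total: 4 + 4 = 8.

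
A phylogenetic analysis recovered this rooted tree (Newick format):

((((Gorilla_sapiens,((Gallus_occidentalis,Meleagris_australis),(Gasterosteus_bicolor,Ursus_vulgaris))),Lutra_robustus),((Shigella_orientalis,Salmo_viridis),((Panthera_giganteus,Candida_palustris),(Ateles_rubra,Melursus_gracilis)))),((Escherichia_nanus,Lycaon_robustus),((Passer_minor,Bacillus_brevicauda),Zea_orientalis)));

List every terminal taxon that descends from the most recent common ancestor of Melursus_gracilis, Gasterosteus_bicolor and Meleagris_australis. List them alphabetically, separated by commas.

Tracing Melursus_gracilis: it sits inside (Ateles_rubra,Melursus_gracilis).
Tracing Gasterosteus_bicolor: it sits inside (Gasterosteus_bicolor,Ursus_vulgaris).
Tracing Meleagris_australis: it sits inside (Gallus_occidentalis,Meleagris_australis).
The smallest clade enclosing all 3 is (((Gorilla_sapiens,((Gallus_occidentalis,Meleagris_australis),(Gasterosteus_bicolor,Ursus_vulgaris))),Lutra_robustus),((Shigella_orientalis,Salmo_viridis),((Panthera_giganteus,Candida_palustris),(Ateles_rubra,Melursus_gracilis)))); the answer is its 12 terminal taxa in alphabetical order.

Ateles_rubra, Candida_palustris, Gallus_occidentalis, Gasterosteus_bicolor, Gorilla_sapiens, Lutra_robustus, Meleagris_australis, Melursus_gracilis, Panthera_giganteus, Salmo_viridis, Shigella_orientalis, Ursus_vulgaris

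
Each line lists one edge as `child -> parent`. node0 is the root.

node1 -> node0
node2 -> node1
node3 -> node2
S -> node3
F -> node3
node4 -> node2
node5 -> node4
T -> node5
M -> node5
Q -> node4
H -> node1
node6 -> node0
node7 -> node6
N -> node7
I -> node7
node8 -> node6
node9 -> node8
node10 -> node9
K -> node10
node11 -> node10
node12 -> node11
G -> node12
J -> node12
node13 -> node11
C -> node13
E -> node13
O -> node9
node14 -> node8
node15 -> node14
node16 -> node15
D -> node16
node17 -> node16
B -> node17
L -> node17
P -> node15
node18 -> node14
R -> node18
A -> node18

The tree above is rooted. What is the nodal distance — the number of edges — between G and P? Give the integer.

The MRCA of G and P is the node subtending (((K,((G,J),(C,E))),O),(((D,(B,L)),P),(R,A))).
From G up to that node: 5 branches. From P up to the same node: 3 branches. Total: 5 + 3 = 8.

8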